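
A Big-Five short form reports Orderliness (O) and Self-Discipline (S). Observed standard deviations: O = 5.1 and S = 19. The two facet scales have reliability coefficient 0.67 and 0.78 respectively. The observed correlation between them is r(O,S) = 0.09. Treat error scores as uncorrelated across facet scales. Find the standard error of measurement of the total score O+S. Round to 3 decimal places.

Var(total) = 387.01 + 17.442 = 404.452.
True-score variance = 299.007 + 17.442 = 316.449, so reliability = 0.7824.
Error variance = 404.452 − 316.449 = 88.0033; SEM = √88.0033 = 9.381.

9.381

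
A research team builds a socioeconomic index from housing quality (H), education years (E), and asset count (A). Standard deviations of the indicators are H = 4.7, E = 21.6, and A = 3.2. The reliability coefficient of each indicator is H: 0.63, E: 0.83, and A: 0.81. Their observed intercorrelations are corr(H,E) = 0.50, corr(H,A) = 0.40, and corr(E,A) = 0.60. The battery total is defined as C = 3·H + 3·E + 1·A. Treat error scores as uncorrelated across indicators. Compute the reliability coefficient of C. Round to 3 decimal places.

Var(C) = 3²·4.7² + 3²·21.6² + 3.2² + 2·[9·4.7·21.6·0.50 + 3·4.7·3.2·0.40 + 3·21.6·3.2·0.60] = 4408.09 + 1198.61 = 5606.7.
Under uncorrelated errors the observed covariances equal the true-score covariances, so only the own-variance terms attenuate.
True-score variance = [3²·4.7²·0.63 + 3²·21.6²·0.83 + 3.2²·0.81] + 1198.61 = 3618.75 + 1198.61 = 4817.36.
Reliability = 4817.36 / 5606.7 = 0.859.

0.859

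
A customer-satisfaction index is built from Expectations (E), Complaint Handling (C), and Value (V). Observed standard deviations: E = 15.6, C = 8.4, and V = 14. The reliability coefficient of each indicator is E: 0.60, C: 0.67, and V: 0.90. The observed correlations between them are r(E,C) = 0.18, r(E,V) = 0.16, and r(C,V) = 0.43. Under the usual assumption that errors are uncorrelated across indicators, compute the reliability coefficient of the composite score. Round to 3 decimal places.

Var(E+C+V) = 15.6² + 8.4² + 14² + 2·[15.6·8.4·0.18 + 15.6·14·0.16 + 8.4·14·0.43] = 509.92 + 218.198 = 728.118.
Because errors are independent across components, Cov(Tᵢ,Tⱼ) = Cov(Xᵢ,Xⱼ); the off-diagonal part of the true-score variance is the same as above.
True-score variance = [15.6²·0.60 + 8.4²·0.67 + 14²·0.90] + 218.198 = 369.691 + 218.198 = 587.89.
Reliability = 587.89 / 728.118 = 0.807.

0.807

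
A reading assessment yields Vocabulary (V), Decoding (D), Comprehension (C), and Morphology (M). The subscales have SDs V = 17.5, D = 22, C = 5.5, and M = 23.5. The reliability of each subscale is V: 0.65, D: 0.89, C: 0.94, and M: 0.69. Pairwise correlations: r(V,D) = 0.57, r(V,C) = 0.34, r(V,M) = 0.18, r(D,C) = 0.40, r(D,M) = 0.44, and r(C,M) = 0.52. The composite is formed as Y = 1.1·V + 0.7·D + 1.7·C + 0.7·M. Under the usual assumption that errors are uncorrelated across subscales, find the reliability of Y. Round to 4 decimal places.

Var(Y) = 1.1²·17.5² + 0.7²·22² + 1.7²·5.5² + 0.7²·23.5² + 2·[0.77·17.5·22·0.57 + 1.87·17.5·5.5·0.34 + 0.77·17.5·23.5·0.18 + 1.19·22·5.5·0.40 + 0.49·22·23.5·0.44 + 1.19·5.5·23.5·0.52] = 965.747 + 1072.43 = 2038.17.
Because errors are independent across components, Cov(Tᵢ,Tⱼ) = Cov(Xᵢ,Xⱼ); the off-diagonal part of the true-score variance is the same as above.
True-score variance = [1.1²·17.5²·0.65 + 0.7²·22²·0.89 + 1.7²·5.5²·0.94 + 0.7²·23.5²·0.69] + 1072.43 = 720.831 + 1072.43 = 1793.26.
Reliability = 1793.26 / 2038.17 = 0.8798.

0.8798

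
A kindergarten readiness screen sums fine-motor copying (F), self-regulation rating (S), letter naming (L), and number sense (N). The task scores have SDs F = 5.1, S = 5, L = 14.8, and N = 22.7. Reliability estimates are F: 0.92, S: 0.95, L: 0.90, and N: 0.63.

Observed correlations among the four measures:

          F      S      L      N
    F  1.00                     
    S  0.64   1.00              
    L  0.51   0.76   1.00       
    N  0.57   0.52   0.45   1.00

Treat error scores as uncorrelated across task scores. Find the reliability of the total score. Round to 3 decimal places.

Var(F+S+L+N) = 5.1² + 5² + 14.8² + 22.7² + 2·[5.1·5·0.64 + 5.1·14.8·0.51 + 5.1·22.7·0.57 + 5·14.8·0.76 + 5·22.7·0.52 + 14.8·22.7·0.45] = 785.34 + 774.491 = 1559.83.
With uncorrelated errors the cross-covariances are all true-score covariance, so they carry over unchanged; only the diagonal terms shrink to ρᵢσᵢ².
True-score variance = [5.1²·0.92 + 5²·0.95 + 14.8²·0.90 + 22.7²·0.63] + 774.491 = 569.448 + 774.491 = 1343.94.
Reliability = 1343.94 / 1559.83 = 0.862.

0.862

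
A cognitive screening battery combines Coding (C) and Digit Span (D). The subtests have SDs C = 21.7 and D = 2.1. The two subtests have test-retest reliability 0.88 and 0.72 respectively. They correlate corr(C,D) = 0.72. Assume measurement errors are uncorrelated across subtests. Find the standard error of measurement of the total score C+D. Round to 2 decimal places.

Var(total) = 475.3 + 65.6208 = 540.921.
True-score variance = 417.558 + 65.6208 = 483.179, so reliability = 0.8933.
Error variance = 540.921 − 483.179 = 57.7416; SEM = √57.7416 = 7.60.

7.60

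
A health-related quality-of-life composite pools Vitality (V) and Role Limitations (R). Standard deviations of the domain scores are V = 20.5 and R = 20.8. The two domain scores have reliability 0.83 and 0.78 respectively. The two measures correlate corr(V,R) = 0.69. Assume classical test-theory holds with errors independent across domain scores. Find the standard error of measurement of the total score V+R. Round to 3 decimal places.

12.908

Var(total) = 852.89 + 588.432 = 1441.32.
True-score variance = 686.267 + 588.432 = 1274.7, so reliability = 0.8844.
Error variance = 1441.32 − 1274.7 = 166.623; SEM = √166.623 = 12.908.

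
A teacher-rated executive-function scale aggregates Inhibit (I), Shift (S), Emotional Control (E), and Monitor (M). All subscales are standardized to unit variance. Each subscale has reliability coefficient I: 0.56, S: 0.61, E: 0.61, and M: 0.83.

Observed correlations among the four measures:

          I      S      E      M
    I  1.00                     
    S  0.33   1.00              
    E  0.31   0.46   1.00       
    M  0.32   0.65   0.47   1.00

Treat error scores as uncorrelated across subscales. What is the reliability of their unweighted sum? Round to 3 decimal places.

Var(I+S+E+M) = 4 + 2·[0.33 + 0.31 + 0.32 + 0.46 + 0.65 + 0.47] = 4 + 5.08 = 9.08.
With uncorrelated errors the cross-covariances are all true-score covariance, so they carry over unchanged; only the diagonal terms shrink to ρᵢσᵢ².
True-score variance = [0.56 + 0.61 + 0.61 + 0.83] + 5.08 = 2.61 + 5.08 = 7.69.
Reliability = 7.69 / 9.08 = 0.847.

0.847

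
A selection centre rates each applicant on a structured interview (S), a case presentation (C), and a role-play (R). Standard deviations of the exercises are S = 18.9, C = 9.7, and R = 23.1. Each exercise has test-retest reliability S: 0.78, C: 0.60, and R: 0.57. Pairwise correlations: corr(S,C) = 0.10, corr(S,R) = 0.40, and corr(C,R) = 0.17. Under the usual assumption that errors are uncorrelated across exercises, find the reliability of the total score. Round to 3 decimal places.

0.761

Var(S+C+R) = 18.9² + 9.7² + 23.1² + 2·[18.9·9.7·0.10 + 18.9·23.1·0.40 + 9.7·23.1·0.17] = 984.91 + 462.122 = 1447.03.
With uncorrelated errors the cross-covariances are all true-score covariance, so they carry over unchanged; only the diagonal terms shrink to ρᵢσᵢ².
True-score variance = [18.9²·0.78 + 9.7²·0.60 + 23.1²·0.57] + 462.122 = 639.235 + 462.122 = 1101.36.
Reliability = 1101.36 / 1447.03 = 0.761.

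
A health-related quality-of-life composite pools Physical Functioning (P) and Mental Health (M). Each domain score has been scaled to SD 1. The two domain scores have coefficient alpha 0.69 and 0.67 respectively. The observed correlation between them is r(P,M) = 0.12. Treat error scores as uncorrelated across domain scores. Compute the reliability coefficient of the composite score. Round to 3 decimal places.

0.714

Var(P+M) = 2 + 2·[0.12] = 2 + 0.24 = 2.24.
With uncorrelated errors the cross-covariances are all true-score covariance, so they carry over unchanged; only the diagonal terms shrink to ρᵢσᵢ².
True-score variance = [0.69 + 0.67] + 0.24 = 1.36 + 0.24 = 1.6.
Reliability = 1.6 / 2.24 = 0.714.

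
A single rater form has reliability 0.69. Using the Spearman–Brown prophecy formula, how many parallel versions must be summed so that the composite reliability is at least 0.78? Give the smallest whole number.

k ≥ ρ*(1−ρ₁)/(ρ₁(1−ρ*)) = 0.78·0.31 / (0.69·0.22) = 1.593.
Smallest integer k = 2.

2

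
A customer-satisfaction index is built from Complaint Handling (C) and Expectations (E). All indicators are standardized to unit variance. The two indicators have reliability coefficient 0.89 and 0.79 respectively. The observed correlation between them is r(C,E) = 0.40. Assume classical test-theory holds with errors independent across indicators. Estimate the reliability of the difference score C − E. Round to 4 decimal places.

0.7333

Var(C−E) = 1 + 1 − 2·0.40 = 2 − 0.8 = 1.2.
Because errors are independent across components, Cov(Tᵢ,Tⱼ) = Cov(Xᵢ,Xⱼ); the off-diagonal part of the true-score variance is the same as above.
True-score variance = [0.89 + 0.79] − 0.8 = 1.68 − 0.8 = 0.88.
Reliability = 0.88 / 1.2 = 0.7333.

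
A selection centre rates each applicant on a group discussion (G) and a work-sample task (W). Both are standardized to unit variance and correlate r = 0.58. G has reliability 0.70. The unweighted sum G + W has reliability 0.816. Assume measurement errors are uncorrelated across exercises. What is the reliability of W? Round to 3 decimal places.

0.719

Var(G+W) = 2 + 2·0.58 = 3.160.
True-score variance = ρ_G + ρ_W + 2·0.58, so 0.816 = (0.70 + ρ_W + 1.16) / 3.160.
ρ_W = 0.816·3.160 − 0.70 − 1.16 = 0.719.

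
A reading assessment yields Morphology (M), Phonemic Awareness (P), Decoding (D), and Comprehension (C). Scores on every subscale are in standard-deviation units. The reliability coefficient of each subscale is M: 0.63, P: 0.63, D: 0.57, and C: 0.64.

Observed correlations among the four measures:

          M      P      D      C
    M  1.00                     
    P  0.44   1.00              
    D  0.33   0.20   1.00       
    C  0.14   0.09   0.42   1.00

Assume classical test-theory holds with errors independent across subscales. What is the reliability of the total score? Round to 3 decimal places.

Var(M+P+D+C) = 4 + 2·[0.44 + 0.33 + 0.14 + 0.20 + 0.09 + 0.42] = 4 + 3.24 = 7.24.
Because errors are independent across components, Cov(Tᵢ,Tⱼ) = Cov(Xᵢ,Xⱼ); the off-diagonal part of the true-score variance is the same as above.
True-score variance = [0.63 + 0.63 + 0.57 + 0.64] + 3.24 = 2.47 + 3.24 = 5.71.
Reliability = 5.71 / 7.24 = 0.789.

0.789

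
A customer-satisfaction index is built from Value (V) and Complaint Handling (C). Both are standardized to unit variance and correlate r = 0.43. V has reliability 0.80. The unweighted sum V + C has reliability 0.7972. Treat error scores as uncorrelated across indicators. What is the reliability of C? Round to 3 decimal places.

Var(V+C) = 2 + 2·0.43 = 2.860.
True-score variance = ρ_V + ρ_C + 2·0.43, so 0.7972 = (0.80 + ρ_C + 0.86) / 2.860.
ρ_C = 0.7972·2.860 − 0.80 − 0.86 = 0.620.

0.620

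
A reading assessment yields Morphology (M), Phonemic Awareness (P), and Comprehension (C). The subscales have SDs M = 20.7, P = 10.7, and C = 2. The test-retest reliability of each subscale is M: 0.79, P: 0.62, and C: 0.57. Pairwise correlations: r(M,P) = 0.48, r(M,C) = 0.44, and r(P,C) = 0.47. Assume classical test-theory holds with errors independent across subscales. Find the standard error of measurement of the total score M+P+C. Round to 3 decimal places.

11.628

Var(total) = 546.98 + 269.178 = 816.158.
True-score variance = 411.771 + 269.178 = 680.949, so reliability = 0.8343.
Error variance = 816.158 − 680.949 = 135.209; SEM = √135.209 = 11.628.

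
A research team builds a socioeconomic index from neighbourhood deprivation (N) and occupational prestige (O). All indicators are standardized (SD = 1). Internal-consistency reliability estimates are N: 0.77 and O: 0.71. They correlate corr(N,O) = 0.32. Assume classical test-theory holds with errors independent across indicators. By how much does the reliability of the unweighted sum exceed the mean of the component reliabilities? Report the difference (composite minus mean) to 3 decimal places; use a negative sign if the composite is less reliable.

0.063

Var(sum) = 2 + 0.64 = 2.64; true-score variance = 1.48 + 0.64 = 2.12; composite reliability = 0.8030.
Mean component reliability = 0.7400.
Difference = 0.8030 − 0.7400 = 0.063.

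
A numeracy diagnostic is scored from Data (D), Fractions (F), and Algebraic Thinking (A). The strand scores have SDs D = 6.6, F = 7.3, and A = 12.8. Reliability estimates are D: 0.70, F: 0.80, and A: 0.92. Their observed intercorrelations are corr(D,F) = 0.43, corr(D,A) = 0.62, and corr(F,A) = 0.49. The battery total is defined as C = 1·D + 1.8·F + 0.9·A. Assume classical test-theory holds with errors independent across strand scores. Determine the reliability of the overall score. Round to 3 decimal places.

0.913

Var(C) = 6.6² + 1.8²·7.3² + 0.9²·12.8² + 2·[1.8·6.6·7.3·0.43 + 0.9·6.6·12.8·0.62 + 1.62·7.3·12.8·0.49] = 348.93 + 317.208 = 666.138.
Under uncorrelated errors the observed covariances equal the true-score covariances, so only the own-variance terms attenuate.
True-score variance = [6.6²·0.70 + 1.8²·7.3²·0.80 + 0.9²·12.8²·0.92] + 317.208 = 290.713 + 317.208 = 607.921.
Reliability = 607.921 / 666.138 = 0.913.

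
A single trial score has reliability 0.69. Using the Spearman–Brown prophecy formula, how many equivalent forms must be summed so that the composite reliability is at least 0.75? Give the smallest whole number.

k ≥ ρ*(1−ρ₁)/(ρ₁(1−ρ*)) = 0.75·0.31 / (0.69·0.25) = 1.348.
Smallest integer k = 2.

2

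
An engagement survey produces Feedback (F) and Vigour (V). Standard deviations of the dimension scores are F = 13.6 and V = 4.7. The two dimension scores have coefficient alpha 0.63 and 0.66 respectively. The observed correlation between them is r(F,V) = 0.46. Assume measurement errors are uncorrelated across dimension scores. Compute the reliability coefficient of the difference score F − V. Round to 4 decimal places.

Var(F−V) = 13.6² + 4.7² − 2·13.6·4.7·0.46 = 207.05 − 58.8064 = 148.244.
Because errors are independent across components, Cov(Tᵢ,Tⱼ) = Cov(Xᵢ,Xⱼ); the off-diagonal part of the true-score variance is the same as above.
True-score variance = [13.6²·0.63 + 4.7²·0.66] − 58.8064 = 131.104 − 58.8064 = 72.2978.
Reliability = 72.2978 / 148.244 = 0.4877.

0.4877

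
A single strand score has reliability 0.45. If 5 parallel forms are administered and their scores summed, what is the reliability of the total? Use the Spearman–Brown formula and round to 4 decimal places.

ρ_k = kρ / (1 + (k−1)ρ) = 5·0.45 / (1 + 4·0.45) = 2.250 / 2.800 = 0.8036.

0.8036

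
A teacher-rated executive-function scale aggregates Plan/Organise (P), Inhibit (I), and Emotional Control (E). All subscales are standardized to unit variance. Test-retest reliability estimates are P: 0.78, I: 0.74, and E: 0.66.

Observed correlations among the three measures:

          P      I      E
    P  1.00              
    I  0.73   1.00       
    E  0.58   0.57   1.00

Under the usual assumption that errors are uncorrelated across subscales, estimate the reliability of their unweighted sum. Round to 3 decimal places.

Var(P+I+E) = 3 + 2·[0.73 + 0.58 + 0.57] = 3 + 3.76 = 6.76.
Under uncorrelated errors the observed covariances equal the true-score covariances, so only the own-variance terms attenuate.
True-score variance = [0.78 + 0.74 + 0.66] + 3.76 = 2.18 + 3.76 = 5.94.
Reliability = 5.94 / 6.76 = 0.879.

0.879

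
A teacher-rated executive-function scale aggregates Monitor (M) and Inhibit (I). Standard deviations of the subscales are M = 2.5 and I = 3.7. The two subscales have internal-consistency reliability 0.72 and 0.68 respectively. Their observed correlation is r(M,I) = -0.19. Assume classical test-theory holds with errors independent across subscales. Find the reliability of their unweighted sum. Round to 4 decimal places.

Var(M+I) = 2.5² + 3.7² + 2·[2.5·3.7·(-0.19)] = 19.94 − 3.515 = 16.425.
With uncorrelated errors the cross-covariances are all true-score covariance, so they carry over unchanged; only the diagonal terms shrink to ρᵢσᵢ².
True-score variance = [2.5²·0.72 + 3.7²·0.68] − 3.515 = 13.8092 − 3.515 = 10.2942.
Reliability = 10.2942 / 16.425 = 0.6267.

0.6267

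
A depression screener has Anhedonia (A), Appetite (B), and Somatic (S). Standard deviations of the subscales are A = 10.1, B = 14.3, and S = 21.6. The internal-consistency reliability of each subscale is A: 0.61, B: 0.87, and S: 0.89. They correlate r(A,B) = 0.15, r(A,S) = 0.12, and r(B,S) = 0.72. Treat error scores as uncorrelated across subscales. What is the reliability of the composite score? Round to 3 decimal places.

0.910

Var(A+B+S) = 10.1² + 14.3² + 21.6² + 2·[10.1·14.3·0.15 + 10.1·21.6·0.12 + 14.3·21.6·0.72] = 773.06 + 540.475 = 1313.53.
Under uncorrelated errors the observed covariances equal the true-score covariances, so only the own-variance terms attenuate.
True-score variance = [10.1²·0.61 + 14.3²·0.87 + 21.6²·0.89] + 540.475 = 655.371 + 540.475 = 1195.85.
Reliability = 1195.85 / 1313.53 = 0.910.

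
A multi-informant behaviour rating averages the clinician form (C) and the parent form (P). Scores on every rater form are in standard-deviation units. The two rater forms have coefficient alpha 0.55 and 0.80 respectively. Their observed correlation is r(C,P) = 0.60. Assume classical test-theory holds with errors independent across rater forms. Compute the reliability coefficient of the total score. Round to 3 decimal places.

Var(C+P) = 2 + 2·[0.60] = 2 + 1.2 = 3.2.
Because errors are independent across components, Cov(Tᵢ,Tⱼ) = Cov(Xᵢ,Xⱼ); the off-diagonal part of the true-score variance is the same as above.
True-score variance = [0.55 + 0.80] + 1.2 = 1.35 + 1.2 = 2.55.
Reliability = 2.55 / 3.2 = 0.797.

0.797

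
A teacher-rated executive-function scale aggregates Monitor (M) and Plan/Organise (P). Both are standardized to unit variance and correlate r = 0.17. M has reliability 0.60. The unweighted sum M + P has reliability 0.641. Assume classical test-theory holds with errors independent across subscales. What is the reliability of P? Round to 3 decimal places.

0.560

Var(M+P) = 2 + 2·0.17 = 2.340.
True-score variance = ρ_M + ρ_P + 2·0.17, so 0.641 = (0.60 + ρ_P + 0.34) / 2.340.
ρ_P = 0.641·2.340 − 0.60 − 0.34 = 0.560.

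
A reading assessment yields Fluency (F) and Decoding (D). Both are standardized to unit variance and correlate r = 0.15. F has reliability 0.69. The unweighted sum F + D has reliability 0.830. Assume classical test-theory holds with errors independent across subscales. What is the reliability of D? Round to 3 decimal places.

0.919

Var(F+D) = 2 + 2·0.15 = 2.300.
True-score variance = ρ_F + ρ_D + 2·0.15, so 0.830 = (0.69 + ρ_D + 0.30) / 2.300.
ρ_D = 0.830·2.300 − 0.69 − 0.30 = 0.919.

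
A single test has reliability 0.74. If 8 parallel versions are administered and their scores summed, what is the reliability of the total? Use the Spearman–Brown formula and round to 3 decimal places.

ρ_k = kρ / (1 + (k−1)ρ) = 8·0.74 / (1 + 7·0.74) = 5.920 / 6.180 = 0.958.

0.958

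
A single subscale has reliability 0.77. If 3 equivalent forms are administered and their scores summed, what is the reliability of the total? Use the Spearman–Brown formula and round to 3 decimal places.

ρ_k = kρ / (1 + (k−1)ρ) = 3·0.77 / (1 + 2·0.77) = 2.310 / 2.540 = 0.909.

0.909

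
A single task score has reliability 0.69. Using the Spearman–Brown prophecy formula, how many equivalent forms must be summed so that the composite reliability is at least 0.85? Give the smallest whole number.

k ≥ ρ*(1−ρ₁)/(ρ₁(1−ρ*)) = 0.85·0.31 / (0.69·0.15) = 2.546.
Smallest integer k = 3.

3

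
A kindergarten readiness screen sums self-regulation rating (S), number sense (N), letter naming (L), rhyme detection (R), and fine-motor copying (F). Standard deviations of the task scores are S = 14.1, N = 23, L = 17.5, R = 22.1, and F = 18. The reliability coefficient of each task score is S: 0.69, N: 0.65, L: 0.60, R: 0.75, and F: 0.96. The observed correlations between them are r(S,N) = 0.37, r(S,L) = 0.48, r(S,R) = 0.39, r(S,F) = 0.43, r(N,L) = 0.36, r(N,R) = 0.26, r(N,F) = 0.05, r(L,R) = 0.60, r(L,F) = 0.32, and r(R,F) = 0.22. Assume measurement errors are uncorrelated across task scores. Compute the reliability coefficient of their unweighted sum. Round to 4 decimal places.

0.8805

Var(S+N+L+R+F) = 14.1² + 23² + 17.5² + 22.1² + 18² + 2·[14.1·23·0.37 + 14.1·17.5·0.48 + 14.1·22.1·0.39 + 14.1·18·0.43 + 23·17.5·0.36 + 23·22.1·0.26 + 23·18·0.05 + 17.5·22.1·0.60 + 17.5·18·0.32 + 22.1·18·0.22] = 1846.47 + 2374.43 = 4220.9.
With uncorrelated errors the cross-covariances are all true-score covariance, so they carry over unchanged; only the diagonal terms shrink to ρᵢσᵢ².
True-score variance = [14.1²·0.69 + 23²·0.65 + 17.5²·0.60 + 22.1²·0.75 + 18²·0.96] + 2374.43 = 1342.13 + 2374.43 = 3716.56.
Reliability = 3716.56 / 4220.9 = 0.8805.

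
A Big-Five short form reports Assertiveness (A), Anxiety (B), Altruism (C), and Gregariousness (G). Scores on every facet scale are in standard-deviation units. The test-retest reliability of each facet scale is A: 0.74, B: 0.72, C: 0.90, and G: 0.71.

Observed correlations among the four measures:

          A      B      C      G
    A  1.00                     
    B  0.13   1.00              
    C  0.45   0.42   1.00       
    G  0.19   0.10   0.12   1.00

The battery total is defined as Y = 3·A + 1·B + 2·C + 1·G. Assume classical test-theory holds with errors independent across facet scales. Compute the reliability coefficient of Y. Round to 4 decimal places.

Var(Y) = 3² + 1 + 2² + 1 + 2·[3·0.13 + 6·0.45 + 3·0.19 + 2·0.42 + 0.10 + 2·0.12] = 15 + 9.68 = 24.68.
Under uncorrelated errors the observed covariances equal the true-score covariances, so only the own-variance terms attenuate.
True-score variance = [3²·0.74 + 0.72 + 2²·0.90 + 0.71] + 9.68 = 11.69 + 9.68 = 21.37.
Reliability = 21.37 / 24.68 = 0.8659.

0.8659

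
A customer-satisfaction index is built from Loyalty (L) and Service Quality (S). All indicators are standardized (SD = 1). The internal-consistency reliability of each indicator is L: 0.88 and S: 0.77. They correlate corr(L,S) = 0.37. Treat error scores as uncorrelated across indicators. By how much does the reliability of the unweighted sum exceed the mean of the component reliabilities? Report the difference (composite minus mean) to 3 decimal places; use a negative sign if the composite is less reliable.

Var(sum) = 2 + 0.74 = 2.74; true-score variance = 1.65 + 0.74 = 2.39; composite reliability = 0.8723.
Mean component reliability = 0.8250.
Difference = 0.8723 − 0.8250 = 0.047.

0.047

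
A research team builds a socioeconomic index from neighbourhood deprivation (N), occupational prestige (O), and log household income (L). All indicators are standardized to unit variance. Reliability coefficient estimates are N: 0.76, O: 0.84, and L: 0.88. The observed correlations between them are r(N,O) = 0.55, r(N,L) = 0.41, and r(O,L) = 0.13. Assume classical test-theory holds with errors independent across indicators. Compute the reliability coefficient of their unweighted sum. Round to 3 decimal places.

Var(N+O+L) = 3 + 2·[0.55 + 0.41 + 0.13] = 3 + 2.18 = 5.18.
Because errors are independent across components, Cov(Tᵢ,Tⱼ) = Cov(Xᵢ,Xⱼ); the off-diagonal part of the true-score variance is the same as above.
True-score variance = [0.76 + 0.84 + 0.88] + 2.18 = 2.48 + 2.18 = 4.66.
Reliability = 4.66 / 5.18 = 0.900.

0.900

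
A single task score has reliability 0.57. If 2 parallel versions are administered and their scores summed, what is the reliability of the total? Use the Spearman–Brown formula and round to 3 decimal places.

0.726

ρ_k = kρ / (1 + (k−1)ρ) = 2·0.57 / (1 + 1·0.57) = 1.140 / 1.570 = 0.726.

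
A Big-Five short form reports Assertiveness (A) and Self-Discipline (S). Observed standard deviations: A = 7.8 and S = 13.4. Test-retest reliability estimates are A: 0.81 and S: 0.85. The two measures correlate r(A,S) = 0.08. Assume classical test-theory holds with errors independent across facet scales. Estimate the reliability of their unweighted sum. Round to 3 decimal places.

Var(A+S) = 7.8² + 13.4² + 2·[7.8·13.4·0.08] = 240.4 + 16.7232 = 257.123.
Under uncorrelated errors the observed covariances equal the true-score covariances, so only the own-variance terms attenuate.
True-score variance = [7.8²·0.81 + 13.4²·0.85] + 16.7232 = 201.906 + 16.7232 = 218.63.
Reliability = 218.63 / 257.123 = 0.850.

0.850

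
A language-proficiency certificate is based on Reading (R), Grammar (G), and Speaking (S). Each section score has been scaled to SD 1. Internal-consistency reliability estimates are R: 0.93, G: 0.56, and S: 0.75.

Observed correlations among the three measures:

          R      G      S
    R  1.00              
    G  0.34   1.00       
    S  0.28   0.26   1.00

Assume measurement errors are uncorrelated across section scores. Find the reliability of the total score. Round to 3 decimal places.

0.840

Var(R+G+S) = 3 + 2·[0.34 + 0.28 + 0.26] = 3 + 1.76 = 4.76.
Under uncorrelated errors the observed covariances equal the true-score covariances, so only the own-variance terms attenuate.
True-score variance = [0.93 + 0.56 + 0.75] + 1.76 = 2.24 + 1.76 = 4.
Reliability = 4 / 4.76 = 0.840.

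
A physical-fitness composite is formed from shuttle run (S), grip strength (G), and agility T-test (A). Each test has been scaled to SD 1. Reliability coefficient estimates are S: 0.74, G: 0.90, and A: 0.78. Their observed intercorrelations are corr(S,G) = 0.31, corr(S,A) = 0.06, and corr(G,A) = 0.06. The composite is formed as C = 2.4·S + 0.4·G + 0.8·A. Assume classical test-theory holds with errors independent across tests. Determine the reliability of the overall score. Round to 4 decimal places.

Var(C) = 2.4² + 0.4² + 0.8² + 2·[0.96·0.31 + 1.92·0.06 + 0.32·0.06] = 6.56 + 0.864 = 7.424.
With uncorrelated errors the cross-covariances are all true-score covariance, so they carry over unchanged; only the diagonal terms shrink to ρᵢσᵢ².
True-score variance = [2.4²·0.74 + 0.4²·0.90 + 0.8²·0.78] + 0.864 = 4.9056 + 0.864 = 5.7696.
Reliability = 5.7696 / 7.424 = 0.7772.

0.7772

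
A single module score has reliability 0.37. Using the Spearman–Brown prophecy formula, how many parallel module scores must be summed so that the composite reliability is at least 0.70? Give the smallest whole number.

k ≥ ρ*(1−ρ₁)/(ρ₁(1−ρ*)) = 0.70·0.63 / (0.37·0.30) = 3.973.
Smallest integer k = 4.

4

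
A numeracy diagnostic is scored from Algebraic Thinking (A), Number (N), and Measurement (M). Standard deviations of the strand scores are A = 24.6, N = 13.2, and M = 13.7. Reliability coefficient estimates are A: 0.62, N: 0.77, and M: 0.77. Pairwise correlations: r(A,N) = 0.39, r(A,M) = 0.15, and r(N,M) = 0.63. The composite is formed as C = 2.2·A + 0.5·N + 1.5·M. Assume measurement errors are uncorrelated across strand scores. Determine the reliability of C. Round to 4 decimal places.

Var(C) = 2.2²·24.6² + 0.5²·13.2² + 1.5²·13.7² + 2·[1.1·24.6·13.2·0.39 + 3.3·24.6·13.7·0.15 + 0.75·13.2·13.7·0.63] = 3394.84 + 783.153 = 4177.99.
Because errors are independent across components, Cov(Tᵢ,Tⱼ) = Cov(Xᵢ,Xⱼ); the off-diagonal part of the true-score variance is the same as above.
True-score variance = [2.2²·24.6²·0.62 + 0.5²·13.2²·0.77 + 1.5²·13.7²·0.77] + 783.153 = 2174.68 + 783.153 = 2957.83.
Reliability = 2957.83 / 4177.99 = 0.7080.

0.7080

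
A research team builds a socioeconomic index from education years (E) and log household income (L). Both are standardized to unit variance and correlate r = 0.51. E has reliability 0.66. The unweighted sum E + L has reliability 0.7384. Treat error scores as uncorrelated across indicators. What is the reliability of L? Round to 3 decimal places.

Var(E+L) = 2 + 2·0.51 = 3.020.
True-score variance = ρ_E + ρ_L + 2·0.51, so 0.7384 = (0.66 + ρ_L + 1.02) / 3.020.
ρ_L = 0.7384·3.020 − 0.66 − 1.02 = 0.550.

0.550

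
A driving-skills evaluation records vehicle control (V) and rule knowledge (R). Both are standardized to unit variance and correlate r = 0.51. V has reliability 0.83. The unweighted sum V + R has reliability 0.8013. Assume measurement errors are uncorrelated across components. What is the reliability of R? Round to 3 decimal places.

Var(V+R) = 2 + 2·0.51 = 3.020.
True-score variance = ρ_V + ρ_R + 2·0.51, so 0.8013 = (0.83 + ρ_R + 1.02) / 3.020.
ρ_R = 0.8013·3.020 − 0.83 − 1.02 = 0.570.

0.570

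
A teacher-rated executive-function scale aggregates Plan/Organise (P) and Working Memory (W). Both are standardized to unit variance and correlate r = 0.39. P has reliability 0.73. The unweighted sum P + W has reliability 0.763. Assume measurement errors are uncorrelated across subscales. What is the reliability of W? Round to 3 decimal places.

Var(P+W) = 2 + 2·0.39 = 2.780.
True-score variance = ρ_P + ρ_W + 2·0.39, so 0.763 = (0.73 + ρ_W + 0.78) / 2.780.
ρ_W = 0.763·2.780 − 0.73 − 0.78 = 0.611.

0.611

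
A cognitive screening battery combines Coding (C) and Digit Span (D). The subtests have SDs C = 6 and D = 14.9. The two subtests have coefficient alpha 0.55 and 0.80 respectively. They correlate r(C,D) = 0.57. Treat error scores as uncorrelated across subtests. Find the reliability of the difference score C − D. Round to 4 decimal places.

0.6118

Var(C−D) = 6² + 14.9² − 2·6·14.9·0.57 = 258.01 − 101.916 = 156.094.
Because errors are independent across components, Cov(Tᵢ,Tⱼ) = Cov(Xᵢ,Xⱼ); the off-diagonal part of the true-score variance is the same as above.
True-score variance = [6²·0.55 + 14.9²·0.80] − 101.916 = 197.408 − 101.916 = 95.492.
Reliability = 95.492 / 156.094 = 0.6118.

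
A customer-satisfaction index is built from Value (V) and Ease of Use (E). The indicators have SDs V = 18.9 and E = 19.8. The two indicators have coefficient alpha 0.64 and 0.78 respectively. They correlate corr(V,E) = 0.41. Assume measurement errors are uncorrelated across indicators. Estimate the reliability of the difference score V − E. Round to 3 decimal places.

Var(V−E) = 18.9² + 19.8² − 2·18.9·19.8·0.41 = 749.25 − 306.86 = 442.39.
With uncorrelated errors the cross-covariances are all true-score covariance, so they carry over unchanged; only the diagonal terms shrink to ρᵢσᵢ².
True-score variance = [18.9²·0.64 + 19.8²·0.78] − 306.86 = 534.406 − 306.86 = 227.545.
Reliability = 227.545 / 442.39 = 0.514.

0.514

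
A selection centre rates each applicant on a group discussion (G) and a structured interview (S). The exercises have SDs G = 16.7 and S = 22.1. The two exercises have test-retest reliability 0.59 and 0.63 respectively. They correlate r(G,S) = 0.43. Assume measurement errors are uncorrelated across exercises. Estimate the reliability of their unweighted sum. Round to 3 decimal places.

0.728

Var(G+S) = 16.7² + 22.1² + 2·[16.7·22.1·0.43] = 767.3 + 317.4 = 1084.7.
With uncorrelated errors the cross-covariances are all true-score covariance, so they carry over unchanged; only the diagonal terms shrink to ρᵢσᵢ².
True-score variance = [16.7²·0.59 + 22.1²·0.63] + 317.4 = 472.243 + 317.4 = 789.644.
Reliability = 789.644 / 1084.7 = 0.728.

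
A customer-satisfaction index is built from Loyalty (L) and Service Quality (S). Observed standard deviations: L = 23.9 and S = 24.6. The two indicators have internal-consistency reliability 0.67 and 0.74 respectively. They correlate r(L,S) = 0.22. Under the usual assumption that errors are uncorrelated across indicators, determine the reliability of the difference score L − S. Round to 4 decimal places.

0.6231

Var(L−S) = 23.9² + 24.6² − 2·23.9·24.6·0.22 = 1176.37 − 258.694 = 917.676.
With uncorrelated errors the cross-covariances are all true-score covariance, so they carry over unchanged; only the diagonal terms shrink to ρᵢσᵢ².
True-score variance = [23.9²·0.67 + 24.6²·0.74] − 258.694 = 830.529 − 258.694 = 571.835.
Reliability = 571.835 / 917.676 = 0.6231.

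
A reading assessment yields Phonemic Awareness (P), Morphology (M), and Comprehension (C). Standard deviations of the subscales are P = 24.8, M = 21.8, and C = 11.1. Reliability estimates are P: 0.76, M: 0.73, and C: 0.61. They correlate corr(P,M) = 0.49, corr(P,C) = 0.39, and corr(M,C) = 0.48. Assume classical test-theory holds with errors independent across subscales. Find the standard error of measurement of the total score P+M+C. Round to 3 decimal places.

17.999

Var(total) = 1213.49 + 976.846 = 2190.34.
True-score variance = 889.514 + 976.846 = 1866.36, so reliability = 0.8521.
Error variance = 2190.34 − 1866.36 = 323.976; SEM = √323.976 = 17.999.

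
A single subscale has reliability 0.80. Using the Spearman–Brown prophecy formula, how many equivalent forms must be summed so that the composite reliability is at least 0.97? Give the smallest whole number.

9

k ≥ ρ*(1−ρ₁)/(ρ₁(1−ρ*)) = 0.97·0.20 / (0.80·0.03) = 8.083.
Smallest integer k = 9.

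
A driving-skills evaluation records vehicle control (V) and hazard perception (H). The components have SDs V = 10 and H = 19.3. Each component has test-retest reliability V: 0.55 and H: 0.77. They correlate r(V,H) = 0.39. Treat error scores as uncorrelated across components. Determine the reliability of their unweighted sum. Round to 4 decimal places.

Var(V+H) = 10² + 19.3² + 2·[10·19.3·0.39] = 472.49 + 150.54 = 623.03.
With uncorrelated errors the cross-covariances are all true-score covariance, so they carry over unchanged; only the diagonal terms shrink to ρᵢσᵢ².
True-score variance = [10²·0.55 + 19.3²·0.77] + 150.54 = 341.817 + 150.54 = 492.357.
Reliability = 492.357 / 623.03 = 0.7903.

0.7903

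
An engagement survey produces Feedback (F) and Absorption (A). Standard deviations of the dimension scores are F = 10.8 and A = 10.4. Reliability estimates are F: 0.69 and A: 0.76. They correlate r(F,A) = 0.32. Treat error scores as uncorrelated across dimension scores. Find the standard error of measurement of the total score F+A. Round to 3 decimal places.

7.881

Var(total) = 224.8 + 71.8848 = 296.685.
True-score variance = 162.683 + 71.8848 = 234.568, so reliability = 0.7906.
Error variance = 296.685 − 234.568 = 62.1168; SEM = √62.1168 = 7.881.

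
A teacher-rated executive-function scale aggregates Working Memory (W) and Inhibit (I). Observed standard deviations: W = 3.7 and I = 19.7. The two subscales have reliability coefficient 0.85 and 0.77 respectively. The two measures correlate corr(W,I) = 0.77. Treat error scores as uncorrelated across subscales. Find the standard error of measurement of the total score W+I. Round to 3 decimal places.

Var(total) = 401.78 + 112.251 = 514.031.
True-score variance = 310.466 + 112.251 = 422.716, so reliability = 0.8224.
Error variance = 514.031 − 422.716 = 91.3142; SEM = √91.3142 = 9.556.

9.556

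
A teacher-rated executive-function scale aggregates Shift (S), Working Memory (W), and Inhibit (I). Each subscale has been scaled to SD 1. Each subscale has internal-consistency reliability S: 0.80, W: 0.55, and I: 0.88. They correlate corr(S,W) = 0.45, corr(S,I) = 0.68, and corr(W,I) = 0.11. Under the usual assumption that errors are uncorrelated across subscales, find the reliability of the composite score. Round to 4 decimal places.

Var(S+W+I) = 3 + 2·[0.45 + 0.68 + 0.11] = 3 + 2.48 = 5.48.
Because errors are independent across components, Cov(Tᵢ,Tⱼ) = Cov(Xᵢ,Xⱼ); the off-diagonal part of the true-score variance is the same as above.
True-score variance = [0.80 + 0.55 + 0.88] + 2.48 = 2.23 + 2.48 = 4.71.
Reliability = 4.71 / 5.48 = 0.8595.

0.8595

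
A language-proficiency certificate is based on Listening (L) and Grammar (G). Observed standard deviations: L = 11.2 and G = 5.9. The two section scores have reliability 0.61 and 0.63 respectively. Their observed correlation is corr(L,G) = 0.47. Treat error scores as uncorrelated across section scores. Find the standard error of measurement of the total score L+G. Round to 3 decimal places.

Var(total) = 160.25 + 62.1152 = 222.365.
True-score variance = 98.4487 + 62.1152 = 160.564, so reliability = 0.7221.
Error variance = 222.365 − 160.564 = 61.8013; SEM = √61.8013 = 7.861.

7.861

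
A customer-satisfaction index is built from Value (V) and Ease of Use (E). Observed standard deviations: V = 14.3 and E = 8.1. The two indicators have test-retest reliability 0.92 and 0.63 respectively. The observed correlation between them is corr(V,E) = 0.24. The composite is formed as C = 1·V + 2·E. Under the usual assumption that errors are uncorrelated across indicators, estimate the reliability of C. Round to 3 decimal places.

0.804

Var(C) = 14.3² + 2²·8.1² + 2·[2·14.3·8.1·0.24] = 466.93 + 111.197 = 578.127.
With uncorrelated errors the cross-covariances are all true-score covariance, so they carry over unchanged; only the diagonal terms shrink to ρᵢσᵢ².
True-score variance = [14.3²·0.92 + 2²·8.1²·0.63] + 111.197 = 353.468 + 111.197 = 464.665.
Reliability = 464.665 / 578.127 = 0.804.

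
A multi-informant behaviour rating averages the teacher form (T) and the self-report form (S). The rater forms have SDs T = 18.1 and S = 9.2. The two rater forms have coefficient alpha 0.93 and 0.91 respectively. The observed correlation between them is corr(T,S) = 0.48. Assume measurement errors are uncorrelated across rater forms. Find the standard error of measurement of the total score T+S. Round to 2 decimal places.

Var(total) = 412.25 + 159.859 = 572.109.
True-score variance = 381.7 + 159.859 = 541.559, so reliability = 0.9466.
Error variance = 572.109 − 541.559 = 30.5503; SEM = √30.5503 = 5.53.

5.53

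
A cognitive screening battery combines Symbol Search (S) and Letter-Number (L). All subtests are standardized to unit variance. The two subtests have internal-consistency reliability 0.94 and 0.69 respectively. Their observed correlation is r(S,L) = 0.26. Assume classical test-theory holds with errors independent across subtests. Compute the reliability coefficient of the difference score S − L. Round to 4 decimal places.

0.7500

Var(S−L) = 1 + 1 − 2·0.26 = 2 − 0.52 = 1.48.
Under uncorrelated errors the observed covariances equal the true-score covariances, so only the own-variance terms attenuate.
True-score variance = [0.94 + 0.69] − 0.52 = 1.63 − 0.52 = 1.11.
Reliability = 1.11 / 1.48 = 0.7500.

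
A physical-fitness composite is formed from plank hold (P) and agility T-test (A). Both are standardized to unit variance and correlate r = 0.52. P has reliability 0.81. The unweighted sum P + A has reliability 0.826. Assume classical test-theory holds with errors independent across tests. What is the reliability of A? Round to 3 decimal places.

Var(P+A) = 2 + 2·0.52 = 3.040.
True-score variance = ρ_P + ρ_A + 2·0.52, so 0.826 = (0.81 + ρ_A + 1.04) / 3.040.
ρ_A = 0.826·3.040 − 0.81 − 1.04 = 0.661.

0.661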